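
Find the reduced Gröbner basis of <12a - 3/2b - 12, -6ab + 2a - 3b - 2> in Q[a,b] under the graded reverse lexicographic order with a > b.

f_1 = 12a - 3/2b - 12, LT = a.
f_2 = -6ab + 2a - 3b - 2, LT = ab.

S(f_1,f_2): lcm = ab. S = -1/8b^2 + 1/3a - 3/2b - 1/3.
  leading term b^2: no divisor's leading term divides it; move -1/8b^2 to the remainder.
  leading term a: subtract (1/36)·f_1 from 1/3a - 3/2b - 1/3 → -35/24b
  leading term b: no divisor's leading term divides it; move -35/24b to the remainder.
  remainder -1/8b^2 - 35/24b ≠ 0; add g_3 = -1/8b^2 - 35/24b to the basis.

S(f_1,g_3): leading monomials are coprime, so the S-polynomial reduces to 0 (Buchberger's first criterion).
S(f_2,g_3): lcm = ab^2. S = -12ab + 1/2b^2 + 1/3b.
  leading term ab: subtract (-b)·f_1 from -12ab + 1/2b^2 + 1/3b → -b^2 - 35/3b
  leading term b^2: subtract (8)·g_3 from -b^2 - 35/3b → 0
  remainder 0.

Every S-polynomial of the final basis reduces to 0, so we have a Gröbner basis.
Inter-reduce: drop elements whose leading term is divisible by another's, tail-reduce, and make monic.

G = {b^2 + 35/3b, a - 1/8b - 1}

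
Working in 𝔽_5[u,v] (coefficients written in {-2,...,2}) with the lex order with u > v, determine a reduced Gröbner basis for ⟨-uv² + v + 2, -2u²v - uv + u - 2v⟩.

G = {u - 2v³ + 2v² + v + 1, v⁴ - 2v³ - v² - 2v - 1}

Buchberger's algorithm terminates because the ascending chain of leading-term ideals stabilizes.

f_1 = -uv² + v + 2, LT = uv².
f_2 = -2u²v - uv + u - 2v, LT = u²v.

S(f_1,f_2): lcm = u²v². S = 2uv² + 2uv - 2u - v².
  leading term uv²: subtract (-2)·f_1 from 2uv² + 2uv - 2u - v² → 2uv - 2u - v² + 2v - 1
  leading term uv: no divisor's leading term divides it; move 2uv to the remainder.
  leading term u: no divisor's leading term divides it; move -2u to the remainder.
  leading term v²: no divisor's leading term divides it; move -v² to the remainder.
  leading term v: no divisor's leading term divides it; move 2v to the remainder.
  leading term 1: no divisor's leading term divides it; move -1 to the remainder.
  remainder 2uv - 2u - v² + 2v - 1 ≠ 0; add g_3 = 2uv - 2u - v² + 2v - 1 to the basis.

S(f_1,g_3): lcm = uv². S = uv - 2v³ - v² + 2v - 2.
  leading term uv: subtract (-2)·g_3 from uv - 2v³ - v² + 2v - 2 → u - 2v³ + 2v² + v + 1
  leading term u: no divisor's leading term divides it; move u to the remainder.
  leading term v³: no divisor's leading term divides it; move -2v³ to the remainder.
  leading term v²: no divisor's leading term divides it; move 2v² to the remainder.
  leading term v: no divisor's leading term divides it; move v to the remainder.
  leading term 1: no divisor's leading term divides it; move 1 to the remainder.
  remainder u - 2v³ + 2v² + v + 1 ≠ 0; add g_4 = u - 2v³ + 2v² + v + 1 to the basis.

S(f_1,g_4): lcm = uv². S = 2v⁵ - 2v⁴ - v³ - v² - v - 2.
  leading term v⁵: no divisor's leading term divides it; move 2v⁵ to the remainder.
  leading term v⁴: no divisor's leading term divides it; move -2v⁴ to the remainder.
  leading term v³: no divisor's leading term divides it; move -v³ to the remainder.
  leading term v²: no divisor's leading term divides it; move -v² to the remainder.
  leading term v: no divisor's leading term divides it; move -v to the remainder.
  leading term 1: no divisor's leading term divides it; move -2 to the remainder.
  remainder 2v⁵ - 2v⁴ - v³ - v² - v - 2 ≠ 0; add g_5 = 2v⁵ - 2v⁴ - v³ - v² - v - 2 to the basis.

S(g_3,g_4): lcm = uv. S = -u + 2v⁴ - 2v³ + v² + 2.
  leading term u: subtract (-1)·g_4 from -u + 2v⁴ - 2v³ + v² + 2 → 2v⁴ + v³ - 2v² + v - 2
  leading term v⁴: no divisor's leading term divides it; move 2v⁴ to the remainder.
  leading term v³: no divisor's leading term divides it; move v³ to the remainder.
  leading term v²: no divisor's leading term divides it; move -2v² to the remainder.
  leading term v: no divisor's leading term divides it; move v to the remainder.
  leading term 1: no divisor's leading term divides it; move -2 to the remainder.
  remainder 2v⁴ + v³ - 2v² + v - 2 ≠ 0; add g_6 = 2v⁴ + v³ - 2v² + v - 2 to the basis.

The other S-polynomials (S(f_2,g_3), S(f_2,g_4), S(f_1,g_5), S(f_2,g_5), S(g_3,g_5), S(g_4,g_5), S(f_1,g_6), S(f_2,g_6), S(g_3,g_6), S(g_4,g_6), S(g_5,g_6)) all reduce to 0 modulo the current basis, so we have a Gröbner basis.
Inter-reduce: drop elements whose leading term is divisible by another's, tail-reduce, and make monic.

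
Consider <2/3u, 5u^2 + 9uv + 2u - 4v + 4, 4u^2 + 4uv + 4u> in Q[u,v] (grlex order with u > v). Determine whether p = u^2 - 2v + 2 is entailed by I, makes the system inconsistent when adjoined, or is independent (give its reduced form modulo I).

u^2 - 2v + 2 lies in I (it reduces to 0).

First compute the reduced Gröbner basis of I by Buchberger's algorithm.
f_1 = 2/3u, LT = u.
f_2 = 5u^2 + 9uv + 2u - 4v + 4, LT = u^2.
f_3 = 4u^2 + 4uv + 4u, LT = u^2.

S(f_1,f_2): lcm = u^2. S = -9/5uv - 2/5u + 4/5v - 4/5.
  leading term uv: subtract (-27/10v)·f_1 from -9/5uv - 2/5u + 4/5v - 4/5 → -2/5u + 4/5v - 4/5
  leading term u: subtract (-3/5)·f_1 from -2/5u + 4/5v - 4/5 → 4/5v - 4/5
  leading term v: no divisor's leading term divides it; move 4/5v to the remainder.
  leading term 1: no divisor's leading term divides it; move -4/5 to the remainder.
  remainder 4/5v - 4/5 ≠ 0; add h_4 = 4/5v - 4/5 to the basis.

S(f_1,f_3): lcm = u^2. S = -uv - u.
  leading term uv: subtract (-3/2v)·f_1 from -uv - u → -u
  leading term u: subtract (-3/2)·f_1 from -u → 0
  remainder 0.

S(f_2,f_3): lcm = u^2. S = 4/5uv - 3/5u - 4/5v + 4/5.
  leading term uv: subtract (6/5v)·f_1 from 4/5uv - 3/5u - 4/5v + 4/5 → -3/5u - 4/5v + 4/5
  leading term u: subtract (-9/10)·f_1 from -3/5u - 4/5v + 4/5 → -4/5v + 4/5
  leading term v: subtract (-1)·h_4 from -4/5v + 4/5 → 0
  remainder 0.

S(f_1,h_4): leading monomials are coprime, so the S-polynomial reduces to 0 (Buchberger's first criterion).
S(f_2,h_4): leading monomials are coprime, so the S-polynomial reduces to 0 (Buchberger's first criterion).
S(f_3,h_4): leading monomials are coprime, so the S-polynomial reduces to 0 (Buchberger's first criterion).
Every S-polynomial of the final basis reduces to 0, so we have a Gröbner basis.
Inter-reduce: drop elements whose leading term is divisible by another's, tail-reduce, and make monic.
Reduced Gröbner basis: {u, v - 1}.
Label its elements g_1 = u, g_2 = v - 1.

Reduce p = u^2 - 2v + 2 modulo G:
  leading term u^2: subtract (u)·g_1 from u^2 - 2v + 2 → -2v + 2
  leading term v: subtract (-2)·g_2 from -2v + 2 → 0
  normal form = 0.
Since the normal form is 0, p ∈ I.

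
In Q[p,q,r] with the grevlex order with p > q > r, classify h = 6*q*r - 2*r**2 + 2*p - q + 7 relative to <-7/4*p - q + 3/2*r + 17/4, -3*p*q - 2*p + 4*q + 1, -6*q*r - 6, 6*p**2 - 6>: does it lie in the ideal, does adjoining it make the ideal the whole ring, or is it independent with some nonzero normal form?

6*q*r - 2*r**2 + 2*p - q + 7 lies in I (it reduces to 0).

First compute the reduced Gröbner basis of I by Buchberger's algorithm.
f_1 = -7/4*p - q + 3/2*r + 17/4, LT = p.
f_2 = -3*p*q - 2*p + 4*q + 1, LT = p*q.
f_3 = -6*q*r - 6, LT = q*r.
f_4 = 6*p**2 - 6, LT = p**2.

S(f_1,f_2): lcm = p*q. S = 4/7*q**2 - 6/7*q*r - 2/3*p - 23/21*q + 1/3.
  leading term q**2: no divisor's leading term divides it; move 4/7*q**2 to the remainder.
  leading term q*r: subtract (1/7)·f_3 from -6/7*q*r - 2/3*p - 23/21*q + 1/3 → -2/3*p - 23/21*q + 25/21
  leading term p: subtract (8/21)·f_1 from -2/3*p - 23/21*q + 25/21 → -5/7*q - 4/7*r - 3/7
  leading term q: no divisor's leading term divides it; move -5/7*q to the remainder.
  leading term r: no divisor's leading term divides it; move -4/7*r to the remainder.
  leading term 1: no divisor's leading term divides it; move -3/7 to the remainder.
  remainder 4/7*q**2 - 5/7*q - 4/7*r - 3/7 ≠ 0; add k_5 = 4/7*q**2 - 5/7*q - 4/7*r - 3/7 to the basis.

S(f_1,f_4): lcm = p**2. S = 4/7*p*q - 6/7*p*r - 17/7*p + 1.
  leading term p*q: subtract (-16/49*q)·f_1 from 4/7*p*q - 6/7*p*r - 17/7*p + 1 → -16/49*q**2 - 6/7*p*r + 24/49*q*r - 17/7*p + 68/49*q + 1
  leading term q**2: subtract (-4/7)·k_5 from -16/49*q**2 - 6/7*p*r + 24/49*q*r - 17/7*p + 68/49*q + 1 → -6/7*p*r + 24/49*q*r - 17/7*p + 48/49*q - 16/49*r + 37/49
  leading term p*r: subtract (24/49*r)·f_1 from -6/7*p*r + 24/49*q*r - 17/7*p + 48/49*q - 16/49*r + 37/49 → 48/49*q*r - 36/49*r**2 - 17/7*p + 48/49*q - 118/49*r + 37/49
  leading term q*r: subtract (-8/49)·f_3 from 48/49*q*r - 36/49*r**2 - 17/7*p + 48/49*q - 118/49*r + 37/49 → -36/49*r**2 - 17/7*p + 48/49*q - 118/49*r - 11/49
  leading term r**2: no divisor's leading term divides it; move -36/49*r**2 to the remainder.
  leading term p: subtract (68/49)·f_1 from -17/7*p + 48/49*q - 118/49*r - 11/49 → 116/49*q - 220/49*r - 300/49
  leading term q: no divisor's leading term divides it; move 116/49*q to the remainder.
  leading term r: no divisor's leading term divides it; move -220/49*r to the remainder.
  leading term 1: no divisor's leading term divides it; move -300/49 to the remainder.
  remainder -36/49*r**2 + 116/49*q - 220/49*r - 300/49 ≠ 0; add k_6 = -36/49*r**2 + 116/49*q - 220/49*r - 300/49 to the basis.

S(f_2,f_3): lcm = p*q*r. S = 2/3*p*r - 4/3*q*r - p - 1/3*r.
  leading term p*r: subtract (-8/21*r)·f_1 from 2/3*p*r - 4/3*q*r - p - 1/3*r → -12/7*q*r + 4/7*r**2 - p + 9/7*r
  leading term q*r: subtract (2/7)·f_3 from -12/7*q*r + 4/7*r**2 - p + 9/7*r → 4/7*r**2 - p + 9/7*r + 12/7
  leading term r**2: subtract (-7/9)·k_6 from 4/7*r**2 - p + 9/7*r + 12/7 → -p + 116/63*q - 139/63*r - 64/21
  leading term p: subtract (4/7)·f_1 from -p + 116/63*q - 139/63*r - 64/21 → 152/63*q - 193/63*r - 115/21
  leading term q: no divisor's leading term divides it; move 152/63*q to the remainder.
  leading term r: no divisor's leading term divides it; move -193/63*r to the remainder.
  leading term 1: no divisor's leading term divides it; move -115/21 to the remainder.
  remainder 152/63*q - 193/63*r - 115/21 ≠ 0; add k_7 = 152/63*q - 193/63*r - 115/21 to the basis.

S(f_2,f_4): lcm = p**2*q. S = 2/3*p**2 - 4/3*p*q - 1/3*p + q.
  leading term p**2: subtract (-8/21*p)·f_1 from 2/3*p**2 - 4/3*p*q - 1/3*p + q → -12/7*p*q + 4/7*p*r + 9/7*p + q
  leading term p*q: subtract (48/49*q)·f_1 from -12/7*p*q + 4/7*p*r + 9/7*p + q → 48/49*q**2 + 4/7*p*r - 72/49*q*r + 9/7*p - 155/49*q
  leading term q**2: subtract (12/7)·k_5 from 48/49*q**2 + 4/7*p*r - 72/49*q*r + 9/7*p - 155/49*q → 4/7*p*r - 72/49*q*r + 9/7*p - 95/49*q + 48/49*r + 36/49
  leading term p*r: subtract (-16/49*r)·f_1 from 4/7*p*r - 72/49*q*r + 9/7*p - 95/49*q + 48/49*r + 36/49 → -88/49*q*r + 24/49*r**2 + 9/7*p - 95/49*q + 116/49*r + 36/49
  leading term q*r: subtract (44/147)·f_3 from -88/49*q*r + 24/49*r**2 + 9/7*p - 95/49*q + 116/49*r + 36/49 → 24/49*r**2 + 9/7*p - 95/49*q + 116/49*r + 124/49
  leading term r**2: subtract (-2/3)·k_6 from 24/49*r**2 + 9/7*p - 95/49*q + 116/49*r + 124/49 → 9/7*p - 53/147*q - 92/147*r - 76/49
  leading term p: subtract (-36/49)·f_1 from 9/7*p - 53/147*q - 92/147*r - 76/49 → -23/21*q + 10/21*r + 11/7
  leading term q: subtract (-69/152)·k_7 from -23/21*q + 10/21*r + 11/7 → -139/152*r - 139/152
  leading term r: no divisor's leading term divides it; move -139/152*r to the remainder.
  leading term 1: no divisor's leading term divides it; move -139/152 to the remainder.
  remainder -139/152*r - 139/152 ≠ 0; add k_8 = -139/152*r - 139/152 to the basis.

The other S-polynomials (S(f_1,f_3), S(f_3,f_4), S(f_1,k_5), S(f_2,k_5), S(f_3,k_5), S(f_4,k_5), S(f_1,k_6), S(f_2,k_6), S(f_3,k_6), S(f_4,k_6), S(k_5,k_6), S(f_1,k_7), S(f_2,k_7), S(f_3,k_7), S(f_4,k_7), S(k_5,k_7), S(k_6,k_7), S(f_1,k_8), S(f_2,k_8), S(f_3,k_8), S(f_4,k_8), S(k_5,k_8), S(k_6,k_8), S(k_7,k_8)) all reduce to 0 modulo the current basis, so we have a Gröbner basis.
Inter-reduce: drop elements whose leading term is divisible by another's, tail-reduce, and make monic.
Reduced Gröbner basis: {p - 1, q - 1, r + 1}.
Label its elements g_1 = p - 1, g_2 = q - 1, g_3 = r + 1.

Reduce h = 6*q*r - 2*r**2 + 2*p - q + 7 modulo G:
  leading term q*r: subtract (6*r)·g_2 from 6*q*r - 2*r**2 + 2*p - q + 7 → -2*r**2 + 2*p - q + 6*r + 7
  leading term r**2: subtract (-2*r)·g_3 from -2*r**2 + 2*p - q + 6*r + 7 → 2*p - q + 8*r + 7
  leading term p: subtract (2)·g_1 from 2*p - q + 8*r + 7 → -q + 8*r + 9
  leading term q: subtract (-1)·g_2 from -q + 8*r + 9 → 8*r + 8
  leading term r: subtract (8)·g_3 from 8*r + 8 → 0
  normal form = 0.
Since the normal form is 0, h ∈ I.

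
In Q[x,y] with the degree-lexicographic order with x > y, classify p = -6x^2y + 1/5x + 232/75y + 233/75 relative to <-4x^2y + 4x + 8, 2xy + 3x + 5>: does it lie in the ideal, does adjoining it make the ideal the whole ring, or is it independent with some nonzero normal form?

First compute the reduced Gröbner basis of I by Buchberger's algorithm.
f_1 = -4x^2y + 4x + 8, LT = x^2y.
f_2 = 2xy + 3x + 5, LT = xy.

S(f_1,f_2): lcm = x^2y. S = -3/2x^2 - 7/2x - 2.
  reduce S modulo (f_1, f_2):
  remainder -3/2x^2 - 7/2x - 2 ≠ 0; add h_3 = -3/2x^2 - 7/2x - 2 to the basis.

S(f_1,h_3): lcm = x^2y. S = -7/3xy - x - 4/3y - 2.
  reduce S modulo (f_1, f_2, h_3):
  remainder 5/2x - 4/3y + 23/6 ≠ 0; add h_4 = 5/2x - 4/3y + 23/6 to the basis.

S(f_2,h_4): lcm = xy. S = 8/15y^2 + 3/2x - 23/15y + 5/2.
  reduce S modulo (f_1, f_2, h_3, h_4):
  remainder 8/15y^2 - 11/15y + 1/5 ≠ 0; add h_5 = 8/15y^2 - 11/15y + 1/5 to the basis.

The other S-polynomials (S(f_2,h_3), S(f_1,h_4), S(h_3,h_4), S(f_1,h_5), S(f_2,h_5), S(h_3,h_5), S(h_4,h_5)) all reduce to 0 modulo the current basis, so we have a Gröbner basis.
Inter-reduce: drop elements whose leading term is divisible by another's, tail-reduce, and make monic.
Reduced Gröbner basis: {y^2 - 11/8y + 3/8, x - 8/15y + 23/15}.
Label its elements g_1 = y^2 - 11/8y + 3/8, g_2 = x - 8/15y + 23/15.

Reduce p = -6x^2y + 1/5x + 232/75y + 233/75 modulo G:
  leading term x^2y: subtract (-6xy)·g_2 from -6x^2y + 1/5x + 232/75y + 233/75 → -16/5xy^2 + 46/5xy + 1/5x + 232/75y + 233/75
  leading term xy^2: subtract (-16/5x)·g_1 from -16/5xy^2 + 46/5xy + 1/5x + 232/75y + 233/75 → 24/5xy + 7/5x + 232/75y + 233/75
  leading term xy: subtract (24/5y)·g_2 from 24/5xy + 7/5x + 232/75y + 233/75 → 64/25y^2 + 7/5x - 64/15y + 233/75
  leading term y^2: subtract (64/25)·g_1 from 64/25y^2 + 7/5x - 64/15y + 233/75 → 7/5x - 56/75y + 161/75
  leading term x: subtract (7/5)·g_2 from 7/5x - 56/75y + 161/75 → 0
  normal form = 0.
Since the normal form is 0, p ∈ I.

-6x^2y + 1/5x + 232/75y + 233/75 lies in I (it reduces to 0).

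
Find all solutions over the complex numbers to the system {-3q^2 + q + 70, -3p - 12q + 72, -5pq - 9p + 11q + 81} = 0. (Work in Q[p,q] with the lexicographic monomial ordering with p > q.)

{(4, 5)}

Compute a lex Gröbner basis by Buchberger's algorithm.
f_1 = -3q^2 + q + 70, LT = q^2.
f_2 = -3p - 12q + 72, LT = p.
f_3 = -5pq - 9p + 11q + 81, LT = pq.

S(f_1,f_3): lcm = pq^2. S = -32/15pq - 70/3p + 11/5q^2 + 81/5q.
  reduce S modulo (f_1, f_2, f_3):
  remainder 2786/45q - 2786/9 ≠ 0; add h_4 = 2786/45q - 2786/9 to the basis.

The other S-polynomials (S(f_1,f_2), S(f_2,f_3), S(f_1,h_4), S(f_2,h_4), S(f_3,h_4)) all reduce to 0 modulo the current basis, so we have a Gröbner basis.
Inter-reduce: drop elements whose leading term is divisible by another's, tail-reduce, and make monic.
Reduced Gröbner basis: {p - 4, q - 5}.

Elimination: the polynomial q - 5 lies in the elimination ideal for q, so q ∈ {5}. For each such q, the remaining basis elements (now univariate) give the rest of the solution.
  q = 5: the earlier basis element becomes p - 4 = 0, giving p = 4 — point (4, 5).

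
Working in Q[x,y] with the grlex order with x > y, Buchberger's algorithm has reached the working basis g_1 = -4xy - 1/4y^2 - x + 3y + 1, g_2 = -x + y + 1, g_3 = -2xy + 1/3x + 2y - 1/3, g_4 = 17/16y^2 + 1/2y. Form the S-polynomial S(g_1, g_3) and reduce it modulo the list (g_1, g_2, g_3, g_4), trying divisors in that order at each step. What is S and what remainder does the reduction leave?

lcm(LM(g_1), LM(g_3)) = xy.
S = (lcm/LT(g_1))·g_1 − (lcm/LT(g_3))·g_3 = 1/16y^2 + 5/12x + 1/4y - 5/12.
Reduce S modulo (g_1, g_2, g_3, g_4) in that order:
  leading term y^2: subtract (1/17)·g_4 from 1/16y^2 + 5/12x + 1/4y - 5/12 → 5/12x + 15/68y - 5/12
  leading term x: subtract (-5/12)·g_2 from 5/12x + 15/68y - 5/12 → 65/102y
  leading term y: no divisor's leading term divides it; move 65/102y to the remainder.
The remainder 65/102y is nonzero, so it would be added as the next basis element.

S(g_1, g_3) = 1/16y^2 + 5/12x + 1/4y - 5/12; remainder on division = 65/102y.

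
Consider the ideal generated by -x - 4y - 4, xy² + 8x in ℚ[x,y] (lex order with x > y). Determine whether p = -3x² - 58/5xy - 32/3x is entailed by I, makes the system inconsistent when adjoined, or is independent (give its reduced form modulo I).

-3x² - 58/5xy - 32/3x is independent of I; its normal form modulo I is -8/5y² - 104/15y - 16/3.

First compute the reduced Gröbner basis of I by Buchberger's algorithm.
f_1 = -x - 4y - 4, LT = x.
f_2 = xy² + 8x, LT = xy².

S(f_1,f_2): lcm = xy². S = -8x + 4y³ + 4y².
  leading term x: subtract (8)·f_1 from -8x + 4y³ + 4y² → 4y³ + 4y² + 32y + 32
  leading term y³: no divisor's leading term divides it; move 4y³ to the remainder.
  leading term y²: no divisor's leading term divides it; move 4y² to the remainder.
  leading term y: no divisor's leading term divides it; move 32y to the remainder.
  leading term 1: no divisor's leading term divides it; move 32 to the remainder.
  remainder 4y³ + 4y² + 32y + 32 ≠ 0; add h_3 = 4y³ + 4y² + 32y + 32 to the basis.

The other S-polynomials (S(f_1,h_3), S(f_2,h_3)) all reduce to 0 modulo the current basis, so we have a Gröbner basis.
Inter-reduce: drop elements whose leading term is divisible by another's, tail-reduce, and make monic.
Reduced Gröbner basis: {x + 4y + 4, y³ + y² + 8y + 8}.
Label its elements g_1 = x + 4y + 4, g_2 = y³ + y² + 8y + 8.

Reduce p = -3x² - 58/5xy - 32/3x modulo G:
  leading term x²: subtract (-3x)·g_1 from -3x² - 58/5xy - 32/3x → ⅖xy + 4/3x
  leading term xy: subtract (⅖y)·g_1 from ⅖xy + 4/3x → 4/3x - 8/5y² - 8/5y
  leading term x: subtract (4/3)·g_1 from 4/3x - 8/5y² - 8/5y → -8/5y² - 104/15y - 16/3
  leading term y²: no divisor's leading term divides it; move -8/5y² to the remainder.
  leading term y: no divisor's leading term divides it; move -104/15y to the remainder.
  leading term 1: no divisor's leading term divides it; move -16/3 to the remainder.
  normal form = -8/5y² - 104/15y - 16/3.
The normal form is nonzero, so p ∉ I. Since p minus its normal form lies in I, I + (p) = I + (r) where r = -8/5y² - 104/15y - 16/3; decide whether this ideal is the whole ring.
Run Buchberger on G together with r (pairs among the g_i already reduce to 0 since G is a Gröbner basis):
g_1 = x + 4y + 4, LT = x.
g_2 = y³ + y² + 8y + 8, LT = y³.
r = -8/5y² - 104/15y - 16/3, LT = y².

S(g_2,r): lcm = y³. S = -10/3y² + 14/3y + 8.
  leading term y²: subtract (25/12)·r from -10/3y² + 14/3y + 8 → 172/9y + 172/9
  leading term y: no divisor's leading term divides it; move 172/9y to the remainder.
  leading term 1: no divisor's leading term divides it; move 172/9 to the remainder.
  remainder 172/9y + 172/9 ≠ 0; add m_4 = 172/9y + 172/9 to the basis.

The other S-polynomials (S(g_1,g_2), S(g_1,r), S(g_1,m_4), S(g_2,m_4), S(r,m_4)) all reduce to 0 modulo the current basis, so we have a Gröbner basis.
Inter-reduce: drop elements whose leading term is divisible by another's, tail-reduce, and make monic.
Reduced Gröbner basis: {x, y + 1}.
The reduced Gröbner basis of I + (p) is {x, y + 1} ≠ {1}, a proper ideal, so the enlarged system stays consistent: p is independent of I, with normal form -8/5y² - 104/15y - 16/3.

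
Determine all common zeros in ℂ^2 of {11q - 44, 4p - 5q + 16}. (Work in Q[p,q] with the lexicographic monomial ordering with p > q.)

{(1, 4)}

Compute a lex Gröbner basis by Buchberger's algorithm.
f_1 = 11q - 44, LT = q.
f_2 = 4p - 5q + 16, LT = p.

The S-polynomials (S(f_1,f_2)) all reduce to 0 modulo the current basis, so we have a Gröbner basis.
Inter-reduce: drop elements whose leading term is divisible by another's, tail-reduce, and make monic.
Reduced Gröbner basis: {p - 1, q - 4}.

A lex Gröbner basis eliminates variables successively. Here q - 4 depends only on q, with roots {4}; lifting each root through the earlier basis elements recovers the full solutions.
  q = 4: the earlier basis element becomes p - 1 = 0, giving p = 1 — point (1, 4).
Check: every point annihilates each of the original generators.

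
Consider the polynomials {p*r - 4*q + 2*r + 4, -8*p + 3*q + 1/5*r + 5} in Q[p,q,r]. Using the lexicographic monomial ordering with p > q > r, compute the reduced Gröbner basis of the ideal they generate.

G = {p - 3/8*q - 1/40*r - 5/8, q*r - 32/3*q + 1/15*r**2 + 7*r + 32/3}

Buchberger's algorithm terminates because the ascending chain of leading-term ideals stabilizes.

f_1 = p*r - 4*q + 2*r + 4, LT = p*r.
f_2 = -8*p + 3*q + 1/5*r + 5, LT = p.

S(f_1,f_2): lcm = p*r. S = 3/8*q*r - 4*q + 1/40*r**2 + 21/8*r + 4.
  leading term q*r: no divisor's leading term divides it; move 3/8*q*r to the remainder.
  leading term q: no divisor's leading term divides it; move -4*q to the remainder.
  leading term r**2: no divisor's leading term divides it; move 1/40*r**2 to the remainder.
  leading term r: no divisor's leading term divides it; move 21/8*r to the remainder.
  leading term 1: no divisor's leading term divides it; move 4 to the remainder.
  remainder 3/8*q*r - 4*q + 1/40*r**2 + 21/8*r + 4 ≠ 0; add g_3 = 3/8*q*r - 4*q + 1/40*r**2 + 21/8*r + 4 to the basis.

The other S-polynomials (S(f_1,g_3), S(f_2,g_3)) all reduce to 0 modulo the current basis, so we have a Gröbner basis.
Inter-reduce: drop elements whose leading term is divisible by another's, tail-reduce, and make monic.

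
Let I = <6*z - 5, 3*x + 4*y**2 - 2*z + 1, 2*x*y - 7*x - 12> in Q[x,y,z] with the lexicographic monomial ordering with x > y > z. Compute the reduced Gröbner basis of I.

G = {x + 4/3*y**2 - 2/9, y**3 - 7/2*y**2 - 1/6*y + 61/12, z - 5/6}

f_1 = 6*z - 5, LT = z.
f_2 = 3*x + 4*y**2 - 2*z + 1, LT = x.
f_3 = 2*x*y - 7*x - 12, LT = x*y.

S(f_1,f_2): leading monomials are coprime, so the S-polynomial reduces to 0 (Buchberger's first criterion).
S(f_1,f_3): leading monomials are coprime, so the S-polynomial reduces to 0 (Buchberger's first criterion).
S(f_2,f_3): lcm = x*y. S = 7/2*x + 4/3*y**3 - 2/3*y*z + 1/3*y + 6.
  leading term x: subtract (7/6)·f_2 from 7/2*x + 4/3*y**3 - 2/3*y*z + 1/3*y + 6 → 4/3*y**3 - 14/3*y**2 - 2/3*y*z + 1/3*y + 7/3*z + 29/6
  leading term y**3: no divisor's leading term divides it; move 4/3*y**3 to the remainder.
  leading term y**2: no divisor's leading term divides it; move -14/3*y**2 to the remainder.
  leading term y*z: subtract (-1/9*y)·f_1 from -2/3*y*z + 1/3*y + 7/3*z + 29/6 → -2/9*y + 7/3*z + 29/6
  leading term y: no divisor's leading term divides it; move -2/9*y to the remainder.
  leading term z: subtract (7/18)·f_1 from 7/3*z + 29/6 → 61/9
  leading term 1: no divisor's leading term divides it; move 61/9 to the remainder.
  remainder 4/3*y**3 - 14/3*y**2 - 2/9*y + 61/9 ≠ 0; add g_4 = 4/3*y**3 - 14/3*y**2 - 2/9*y + 61/9 to the basis.

S(f_1,g_4): leading monomials are coprime, so the S-polynomial reduces to 0 (Buchberger's first criterion).
S(f_2,g_4): leading monomials are coprime, so the S-polynomial reduces to 0 (Buchberger's first criterion).
S(f_3,g_4): lcm = x*y**3. S = 1/6*x*y - 61/12*x - 6*y**2.
  leading term x*y: subtract (1/18*y)·f_2 from 1/6*x*y - 61/12*x - 6*y**2 → -61/12*x - 2/9*y**3 - 6*y**2 + 1/9*y*z - 1/18*y
  leading term x: subtract (-61/36)·f_2 from -61/12*x - 2/9*y**3 - 6*y**2 + 1/9*y*z - 1/18*y → -2/9*y**3 + 7/9*y**2 + 1/9*y*z - 1/18*y - 61/18*z + 61/36
  leading term y**3: subtract (-1/6)·g_4 from -2/9*y**3 + 7/9*y**2 + 1/9*y*z - 1/18*y - 61/18*z + 61/36 → 1/9*y*z - 5/54*y - 61/18*z + 305/108
  leading term y*z: subtract (1/54*y)·f_1 from 1/9*y*z - 5/54*y - 61/18*z + 305/108 → -61/18*z + 305/108
  leading term z: subtract (-61/108)·f_1 from -61/18*z + 305/108 → 0
  remainder 0.

Every S-polynomial of the final basis reduces to 0, so we have a Gröbner basis.
Inter-reduce: drop elements whose leading term is divisible by another's, tail-reduce, and make monic.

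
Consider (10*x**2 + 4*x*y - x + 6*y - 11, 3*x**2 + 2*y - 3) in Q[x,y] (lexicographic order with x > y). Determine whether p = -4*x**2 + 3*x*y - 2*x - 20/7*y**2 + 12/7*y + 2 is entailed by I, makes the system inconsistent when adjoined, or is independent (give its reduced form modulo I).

First compute the reduced Gröbner basis of I by Buchberger's algorithm.
f_1 = 10*x**2 + 4*x*y - x + 6*y - 11, LT = x**2.
f_2 = 3*x**2 + 2*y - 3, LT = x**2.

S(f_1,f_2): lcm = x**2. S = 2/5*x*y - 1/10*x - 1/15*y - 1/10.
  leading term x*y: no divisor's leading term divides it; move 2/5*x*y to the remainder.
  leading term x: no divisor's leading term divides it; move -1/10*x to the remainder.
  leading term y: no divisor's leading term divides it; move -1/15*y to the remainder.
  leading term 1: no divisor's leading term divides it; move -1/10 to the remainder.
  remainder 2/5*x*y - 1/10*x - 1/15*y - 1/10 ≠ 0; add h_3 = 2/5*x*y - 1/10*x - 1/15*y - 1/10 to the basis.

S(f_1,h_3): lcm = x**2*y. S = 1/4*x**2 + 2/5*x*y**2 + 1/15*x*y + 1/4*x + 3/5*y**2 - 11/10*y.
  leading term x**2: subtract (1/40)·f_1 from 1/4*x**2 + 2/5*x*y**2 + 1/15*x*y + 1/4*x + 3/5*y**2 - 11/10*y → 2/5*x*y**2 - 1/30*x*y + 11/40*x + 3/5*y**2 - 5/4*y + 11/40
  leading term x*y**2: subtract (y)·h_3 from 2/5*x*y**2 - 1/30*x*y + 11/40*x + 3/5*y**2 - 5/4*y + 11/40 → 1/15*x*y + 11/40*x + 2/3*y**2 - 23/20*y + 11/40
  leading term x*y: subtract (1/6)·h_3 from 1/15*x*y + 11/40*x + 2/3*y**2 - 23/20*y + 11/40 → 7/24*x + 2/3*y**2 - 41/36*y + 7/24
  leading term x: no divisor's leading term divides it; move 7/24*x to the remainder.
  leading term y**2: no divisor's leading term divides it; move 2/3*y**2 to the remainder.
  leading term y: no divisor's leading term divides it; move -41/36*y to the remainder.
  leading term 1: no divisor's leading term divides it; move 7/24 to the remainder.
  remainder 7/24*x + 2/3*y**2 - 41/36*y + 7/24 ≠ 0; add h_4 = 7/24*x + 2/3*y**2 - 41/36*y + 7/24 to the basis.

S(f_2,h_3): lcm = x**2*y. S = 1/4*x**2 + 1/6*x*y + 1/4*x + 2/3*y**2 - y.
  leading term x**2: subtract (1/40)·f_1 from 1/4*x**2 + 1/6*x*y + 1/4*x + 2/3*y**2 - y → 1/15*x*y + 11/40*x + 2/3*y**2 - 23/20*y + 11/40
  leading term x*y: subtract (1/6)·h_3 from 1/15*x*y + 11/40*x + 2/3*y**2 - 23/20*y + 11/40 → 7/24*x + 2/3*y**2 - 41/36*y + 7/24
  leading term x: subtract (1)·h_4 from 7/24*x + 2/3*y**2 - 41/36*y + 7/24 → 0
  remainder 0.

S(f_1,h_4): lcm = x**2. S = -16/7*x*y**2 + 452/105*x*y - 11/10*x + 3/5*y - 11/10.
  leading term x*y**2: subtract (-40/7*y)·h_3 from -16/7*x*y**2 + 452/105*x*y - 11/10*x + 3/5*y - 11/10 → 56/15*x*y - 11/10*x - 8/21*y**2 + 1/35*y - 11/10
  leading term x*y: subtract (28/3)·h_3 from 56/15*x*y - 11/10*x - 8/21*y**2 + 1/35*y - 11/10 → -1/6*x - 8/21*y**2 + 41/63*y - 1/6
  leading term x: subtract (-4/7)·h_4 from -1/6*x - 8/21*y**2 + 41/63*y - 1/6 → 0
  remainder 0.

S(f_2,h_4): lcm = x**2. S = -16/7*x*y**2 + 82/21*x*y - x + 2/3*y - 1.
  leading term x*y**2: subtract (-40/7*y)·h_3 from -16/7*x*y**2 + 82/21*x*y - x + 2/3*y - 1 → 10/3*x*y - x - 8/21*y**2 + 2/21*y - 1
  leading term x*y: subtract (25/3)·h_3 from 10/3*x*y - x - 8/21*y**2 + 2/21*y - 1 → -1/6*x - 8/21*y**2 + 41/63*y - 1/6
  leading term x: subtract (-4/7)·h_4 from -1/6*x - 8/21*y**2 + 41/63*y - 1/6 → 0
  remainder 0.

S(h_3,h_4): lcm = x*y. S = -1/4*x - 16/7*y**3 + 82/21*y**2 - 7/6*y - 1/4.
  leading term x: subtract (-6/7)·h_4 from -1/4*x - 16/7*y**3 + 82/21*y**2 - 7/6*y - 1/4 → -16/7*y**3 + 94/21*y**2 - 15/7*y
  leading term y**3: no divisor's leading term divides it; move -16/7*y**3 to the remainder.
  leading term y**2: no divisor's leading term divides it; move 94/21*y**2 to the remainder.
  leading term y: no divisor's leading term divides it; move -15/7*y to the remainder.
  remainder -16/7*y**3 + 94/21*y**2 - 15/7*y ≠ 0; add h_5 = -16/7*y**3 + 94/21*y**2 - 15/7*y to the basis.

S(f_1,h_5): leading monomials are coprime, so the S-polynomial reduces to 0 (Buchberger's first criterion).
S(f_2,h_5): leading monomials are coprime, so the S-polynomial reduces to 0 (Buchberger's first criterion).
S(h_3,h_5): lcm = x*y**3. S = 41/24*x*y**2 - 15/16*x*y - 1/6*y**3 - 1/4*y**2.
  leading term x*y**2: subtract (205/48*y)·h_3 from 41/24*x*y**2 - 15/16*x*y - 1/6*y**3 - 1/4*y**2 → -49/96*x*y - 1/6*y**3 + 5/144*y**2 + 41/96*y
  leading term x*y: subtract (-245/192)·h_3 from -49/96*x*y - 1/6*y**3 + 5/144*y**2 + 41/96*y → -49/384*x - 1/6*y**3 + 5/144*y**2 + 197/576*y - 49/384
  leading term x: subtract (-7/16)·h_4 from -49/384*x - 1/6*y**3 + 5/144*y**2 + 197/576*y - 49/384 → -1/6*y**3 + 47/144*y**2 - 5/32*y
  leading term y**3: subtract (7/96)·h_5 from -1/6*y**3 + 47/144*y**2 - 5/32*y → 0
  remainder 0.

S(h_4,h_5): leading monomials are coprime, so the S-polynomial reduces to 0 (Buchberger's first criterion).
Every S-polynomial of the final basis reduces to 0, so we have a Gröbner basis.
Inter-reduce: drop elements whose leading term is divisible by another's, tail-reduce, and make monic.
Reduced Gröbner basis: {x + 16/7*y**2 - 82/21*y + 1, y**3 - 47/24*y**2 + 15/16*y}.
Label its elements g_1 = x + 16/7*y**2 - 82/21*y + 1, g_2 = y**3 - 47/24*y**2 + 15/16*y.

Reduce p = -4*x**2 + 3*x*y - 2*x - 20/7*y**2 + 12/7*y + 2 modulo G:
  leading term x**2: subtract (-4*x)·g_1 from -4*x**2 + 3*x*y - 2*x - 20/7*y**2 + 12/7*y + 2 → 64/7*x*y**2 - 265/21*x*y + 2*x - 20/7*y**2 + 12/7*y + 2
  leading term x*y**2: subtract (64/7*y**2)·g_1 from 64/7*x*y**2 - 265/21*x*y + 2*x - 20/7*y**2 + 12/7*y + 2 → -265/21*x*y + 2*x - 1024/49*y**4 + 5248/147*y**3 - 12*y**2 + 12/7*y + 2
  leading term x*y: subtract (-265/21*y)·g_1 from -265/21*x*y + 2*x - 1024/49*y**4 + 5248/147*y**3 - 12*y**2 + 12/7*y + 2 → 2*x - 1024/49*y**4 + 9488/147*y**3 - 27022/441*y**2 + 43/3*y + 2
  leading term x: subtract (2)·g_1 from 2*x - 1024/49*y**4 + 9488/147*y**3 - 27022/441*y**2 + 43/3*y + 2 → -1024/49*y**4 + 9488/147*y**3 - 29038/441*y**2 + 155/7*y
  leading term y**4: subtract (-1024/49*y)·g_2 from -1024/49*y**4 + 9488/147*y**3 - 29038/441*y**2 + 155/7*y → 496/21*y**3 - 2914/63*y**2 + 155/7*y
  leading term y**3: subtract (496/21)·g_2 from 496/21*y**3 - 2914/63*y**2 + 155/7*y → 0
  normal form = 0.
Since the normal form is 0, p ∈ I.

Ideal membership is decidable via reduction modulo a Gröbner basis.

-4*x**2 + 3*x*y - 2*x - 20/7*y**2 + 12/7*y + 2 lies in I (it reduces to 0).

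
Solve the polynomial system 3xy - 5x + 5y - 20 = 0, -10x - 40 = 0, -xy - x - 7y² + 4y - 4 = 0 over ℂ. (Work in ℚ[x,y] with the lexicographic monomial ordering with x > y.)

{(-4, 0)}

Compute a lex Gröbner basis by Buchberger's algorithm.
f_1 = 3xy - 5x + 5y - 20, LT = xy.
f_2 = -10x - 40, LT = x.
f_3 = -xy - x - 7y² + 4y - 4, LT = xy.

S(f_1,f_2): lcm = xy. S = -5/3x - 7/3y - 20/3.
  leading term x: subtract (⅙)·f_2 from -5/3x - 7/3y - 20/3 → -7/3y
  leading term y: no divisor's leading term divides it; move -7/3y to the remainder.
  remainder -7/3y ≠ 0; add h_4 = -7/3y to the basis.

The other S-polynomials (S(f_1,f_3), S(f_2,f_3), S(f_1,h_4), S(f_2,h_4), S(f_3,h_4)) all reduce to 0 modulo the current basis, so we have a Gröbner basis.
Inter-reduce: drop elements whose leading term is divisible by another's, tail-reduce, and make monic.
Reduced Gröbner basis: {x + 4, y}.

A lex Gröbner basis eliminates variables successively. Here y depends only on y, with roots {0}; lifting each root through the earlier basis elements recovers the full solutions.
  y = 0: the earlier basis element becomes x + 4 = 0, giving x = -4 — point (-4, 0).
Substituting each solution back into the original system confirms all equations vanish.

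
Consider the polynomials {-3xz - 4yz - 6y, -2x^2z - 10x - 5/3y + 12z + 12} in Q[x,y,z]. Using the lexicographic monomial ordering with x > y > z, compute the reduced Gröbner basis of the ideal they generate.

f_1 = -3xz - 4yz - 6y, LT = xz.
f_2 = -2x^2z - 10x - 5/3y + 12z + 12, LT = x^2z.

S(f_1,f_2): lcm = x^2z. S = 4/3xyz + 2xy - 5x - 5/6y + 6z + 6.
  reduce S modulo (f_1, f_2):
  remainder 2xy - 5x - 16/9y^2z - 8/3y^2 - 5/6y + 6z + 6 ≠ 0; add g_3 = 2xy - 5x - 16/9y^2z - 8/3y^2 - 5/6y + 6z + 6 to the basis.

S(f_1,g_3): lcm = xyz. S = 5/2xz + 8/9y^2z^2 + 8/3y^2z + 2y^2 + 5/12yz - 3z^2 - 3z.
  reduce S modulo (f_1, f_2, g_3):
  remainder 8/9y^2z^2 + 8/3y^2z + 2y^2 - 35/12yz - 5y - 3z^2 - 3z ≠ 0; add g_4 = 8/9y^2z^2 + 8/3y^2z + 2y^2 - 35/12yz - 5y - 3z^2 - 3z to the basis.

The other S-polynomials (S(f_2,g_3), S(f_1,g_4), S(f_2,g_4), S(g_3,g_4)) all reduce to 0 modulo the current basis, so we have a Gröbner basis.
Inter-reduce: drop elements whose leading term is divisible by another's, tail-reduce, and make monic.

G = {xy - 5/2x - 8/9y^2z - 4/3y^2 - 5/12y + 3z + 3, xz + 4/3yz + 2y, y^2z^2 + 3y^2z + 9/4y^2 - 105/32yz - 45/8y - 27/8z^2 - 27/8z}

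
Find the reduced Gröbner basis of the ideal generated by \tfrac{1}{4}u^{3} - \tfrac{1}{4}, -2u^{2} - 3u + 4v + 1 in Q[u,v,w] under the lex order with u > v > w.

G = {u + \tfrac{32}{19}v^{2} - \tfrac{20}{19}v - \tfrac{31}{19}, v^{3} + \tfrac{3}{4}v^{2} - \tfrac{15}{16}v - \tfrac{13}{16}}

f_1 = \tfrac{1}{4}u^{3} - \tfrac{1}{4}, LT = u^{3}.
f_2 = -2u^{2} - 3u + 4v + 1, LT = u^{2}.

S(f_1,f_2): lcm = u^{3}. S = -\tfrac{3}{2}u^{2} + 2uv + \tfrac{1}{2}u - 1.
  leading term u^{2}: subtract (\tfrac{3}{4})·f_2 from -\tfrac{3}{2}u^{2} + 2uv + \tfrac{1}{2}u - 1 → 2uv + \tfrac{11}{4}u - 3v - \tfrac{7}{4}
  leading term uv: no divisor's leading term divides it; move 2uv to the remainder.
  leading term u: no divisor's leading term divides it; move \tfrac{11}{4}u to the remainder.
  leading term v: no divisor's leading term divides it; move -3v to the remainder.
  leading term 1: no divisor's leading term divides it; move -\tfrac{7}{4} to the remainder.
  remainder 2uv + \tfrac{11}{4}u - 3v - \tfrac{7}{4} ≠ 0; add g_3 = 2uv + \tfrac{11}{4}u - 3v - \tfrac{7}{4} to the basis.

S(f_1,g_3): lcm = u^{3}v. S = -\tfrac{11}{8}u^{3} + \tfrac{3}{2}u^{2}v + \tfrac{7}{8}u^{2} - v.
  leading term u^{3}: subtract (-\tfrac{11}{2})·f_1 from -\tfrac{11}{8}u^{3} + \tfrac{3}{2}u^{2}v + \tfrac{7}{8}u^{2} - v → \tfrac{3}{2}u^{2}v + \tfrac{7}{8}u^{2} - v - \tfrac{11}{8}
  leading term u^{2}v: subtract (-\tfrac{3}{4}v)·f_2 from \tfrac{3}{2}u^{2}v + \tfrac{7}{8}u^{2} - v - \tfrac{11}{8} → \tfrac{7}{8}u^{2} - \tfrac{9}{4}uv + 3v^{2} - \tfrac{1}{4}v - \tfrac{11}{8}
  leading term u^{2}: subtract (-\tfrac{7}{16})·f_2 from \tfrac{7}{8}u^{2} - \tfrac{9}{4}uv + 3v^{2} - \tfrac{1}{4}v - \tfrac{11}{8} → -\tfrac{9}{4}uv - \tfrac{21}{16}u + 3v^{2} + \tfrac{3}{2}v - \tfrac{15}{16}
  leading term uv: subtract (-\tfrac{9}{8})·g_3 from -\tfrac{9}{4}uv - \tfrac{21}{16}u + 3v^{2} + \tfrac{3}{2}v - \tfrac{15}{16} → \tfrac{57}{32}u + 3v^{2} - \tfrac{15}{8}v - \tfrac{93}{32}
  leading term u: no divisor's leading term divides it; move \tfrac{57}{32}u to the remainder.
  leading term v^{2}: no divisor's leading term divides it; move 3v^{2} to the remainder.
  leading term v: no divisor's leading term divides it; move -\tfrac{15}{8}v to the remainder.
  leading term 1: no divisor's leading term divides it; move -\tfrac{93}{32} to the remainder.
  remainder \tfrac{57}{32}u + 3v^{2} - \tfrac{15}{8}v - \tfrac{93}{32} ≠ 0; add g_4 = \tfrac{57}{32}u + 3v^{2} - \tfrac{15}{8}v - \tfrac{93}{32} to the basis.

S(f_1,g_4): lcm = u^{3}. S = -\tfrac{32}{19}u^{2}v^{2} + \tfrac{20}{19}u^{2}v + \tfrac{31}{19}u^{2} - 1.
  leading term u^{2}v^{2}: subtract (\tfrac{16}{19}v^{2})·f_2 from -\tfrac{32}{19}u^{2}v^{2} + \tfrac{20}{19}u^{2}v + \tfrac{31}{19}u^{2} - 1 → \tfrac{20}{19}u^{2}v + \tfrac{31}{19}u^{2} + \tfrac{48}{19}uv^{2} - \tfrac{64}{19}v^{3} - \tfrac{16}{19}v^{2} - 1
  leading term u^{2}v: subtract (-\tfrac{10}{19}v)·f_2 from \tfrac{20}{19}u^{2}v + \tfrac{31}{19}u^{2} + \tfrac{48}{19}uv^{2} - \tfrac{64}{19}v^{3} - \tfrac{16}{19}v^{2} - 1 → \tfrac{31}{19}u^{2} + \tfrac{48}{19}uv^{2} - \tfrac{30}{19}uv - \tfrac{64}{19}v^{3} + \tfrac{24}{19}v^{2} + \tfrac{10}{19}v - 1
  leading term u^{2}: subtract (-\tfrac{31}{38})·f_2 from \tfrac{31}{19}u^{2} + \tfrac{48}{19}uv^{2} - \tfrac{30}{19}uv - \tfrac{64}{19}v^{3} + \tfrac{24}{19}v^{2} + \tfrac{10}{19}v - 1 → \tfrac{48}{19}uv^{2} - \tfrac{30}{19}uv - \tfrac{93}{38}u - \tfrac{64}{19}v^{3} + \tfrac{24}{19}v^{2} + \tfrac{72}{19}v - \tfrac{7}{38}
  leading term uv^{2}: subtract (\tfrac{24}{19}v)·g_3 from \tfrac{48}{19}uv^{2} - \tfrac{30}{19}uv - \tfrac{93}{38}u - \tfrac{64}{19}v^{3} + \tfrac{24}{19}v^{2} + \tfrac{72}{19}v - \tfrac{7}{38} → -\tfrac{96}{19}uv - \tfrac{93}{38}u - \tfrac{64}{19}v^{3} + \tfrac{96}{19}v^{2} + 6v - \tfrac{7}{38}
  leading term uv: subtract (-\tfrac{48}{19})·g_3 from -\tfrac{96}{19}uv - \tfrac{93}{38}u - \tfrac{64}{19}v^{3} + \tfrac{96}{19}v^{2} + 6v - \tfrac{7}{38} → \tfrac{9}{2}u - \tfrac{64}{19}v^{3} + \tfrac{96}{19}v^{2} - \tfrac{30}{19}v - \tfrac{175}{38}
  leading term u: subtract (\tfrac{48}{19})·g_4 from \tfrac{9}{2}u - \tfrac{64}{19}v^{3} + \tfrac{96}{19}v^{2} - \tfrac{30}{19}v - \tfrac{175}{38} → -\tfrac{64}{19}v^{3} - \tfrac{48}{19}v^{2} + \tfrac{60}{19}v + \tfrac{52}{19}
  leading term v^{3}: no divisor's leading term divides it; move -\tfrac{64}{19}v^{3} to the remainder.
  leading term v^{2}: no divisor's leading term divides it; move -\tfrac{48}{19}v^{2} to the remainder.
  leading term v: no divisor's leading term divides it; move \tfrac{60}{19}v to the remainder.
  leading term 1: no divisor's leading term divides it; move \tfrac{52}{19} to the remainder.
  remainder -\tfrac{64}{19}v^{3} - \tfrac{48}{19}v^{2} + \tfrac{60}{19}v + \tfrac{52}{19} ≠ 0; add g_5 = -\tfrac{64}{19}v^{3} - \tfrac{48}{19}v^{2} + \tfrac{60}{19}v + \tfrac{52}{19} to the basis.

The other S-polynomials (S(f_2,g_3), S(f_2,g_4), S(g_3,g_4), S(f_1,g_5), S(f_2,g_5), S(g_3,g_5), S(g_4,g_5)) all reduce to 0 modulo the current basis, so we have a Gröbner basis.
Inter-reduce: drop elements whose leading term is divisible by another's, tail-reduce, and make monic.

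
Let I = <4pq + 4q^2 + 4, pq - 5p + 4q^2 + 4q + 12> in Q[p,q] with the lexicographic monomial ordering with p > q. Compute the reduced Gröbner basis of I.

f_1 = 4pq + 4q^2 + 4, LT = pq.
f_2 = pq - 5p + 4q^2 + 4q + 12, LT = pq.

S(f_1,f_2): lcm = pq. S = 5p - 3q^2 - 4q - 11.
  reduce S modulo (f_1, f_2):
  remainder 5p - 3q^2 - 4q - 11 ≠ 0; add g_3 = 5p - 3q^2 - 4q - 11 to the basis.

S(f_1,g_3): lcm = pq. S = 3/5q^3 + 9/5q^2 + 11/5q + 1.
  reduce S modulo (f_1, f_2, g_3):
  remainder 3/5q^3 + 9/5q^2 + 11/5q + 1 ≠ 0; add g_4 = 3/5q^3 + 9/5q^2 + 11/5q + 1 to the basis.

The other S-polynomials (S(f_2,g_3), S(f_1,g_4), S(f_2,g_4), S(g_3,g_4)) all reduce to 0 modulo the current basis, so we have a Gröbner basis.
Inter-reduce: drop elements whose leading term is divisible by another's, tail-reduce, and make monic.

G = {p - 3/5q^2 - 4/5q - 11/5, q^3 + 3q^2 + 11/3q + 5/3}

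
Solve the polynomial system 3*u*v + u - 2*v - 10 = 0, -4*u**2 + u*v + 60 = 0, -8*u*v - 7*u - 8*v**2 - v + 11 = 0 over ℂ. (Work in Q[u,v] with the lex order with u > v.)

Compute a lex Gröbner basis by Buchberger's algorithm.
f_1 = 3*u*v + u - 2*v - 10, LT = u*v.
f_2 = -4*u**2 + u*v + 60, LT = u**2.
f_3 = -8*u*v - 7*u - 8*v**2 - v + 11, LT = u*v.

S(f_1,f_2): lcm = u**2*v. S = 1/3*u**2 + 1/4*u*v**2 - 2/3*u*v - 10/3*u + 15*v.
  reduce S modulo (f_1, f_2, f_3):
  remainder -28/9*u + 1/6*v**2 + 277/18*v + 25/9 ≠ 0; add h_4 = -28/9*u + 1/6*v**2 + 277/18*v + 25/9 to the basis.

S(f_1,f_3): lcm = u*v. S = -13/24*u - v**2 - 19/24*v - 47/24.
  reduce S modulo (f_1, f_2, f_3, h_4):
  remainder -461/448*v**2 - 1555/448*v - 547/224 ≠ 0; add h_5 = -461/448*v**2 - 1555/448*v - 547/224 to the basis.

S(f_2,f_3): lcm = u**2*v. S = -7/8*u**2 - 5/4*u*v**2 - 1/8*u*v + 11/8*u - 15*v.
  reduce S modulo (f_1, f_2, f_3, h_4, h_5):
  remainder -436811/44256*v - 436811/44256 ≠ 0; add h_6 = -436811/44256*v - 436811/44256 to the basis.

The other S-polynomials (S(f_1,h_4), S(f_2,h_4), S(f_3,h_4), S(f_1,h_5), S(f_2,h_5), S(f_3,h_5), S(h_4,h_5), S(f_1,h_6), S(f_2,h_6), S(f_3,h_6), S(h_4,h_6), S(h_5,h_6)) all reduce to 0 modulo the current basis, so we have a Gröbner basis.
Inter-reduce: drop elements whose leading term is divisible by another's, tail-reduce, and make monic.
Reduced Gröbner basis: {u + 4, v + 1}.

The lex basis is triangular: the last element involves only v. Solving v + 1 = 0 gives v ∈ {-1}; substituting each value into the earlier elements determines the remaining variables.
  v = -1: the earlier basis element becomes u + 4 = 0, giving u = -4 — point (-4, -1).
Zero-dimensionality of the ideal guarantees finitely many solutions over ℂ.

{(-4, -1)}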